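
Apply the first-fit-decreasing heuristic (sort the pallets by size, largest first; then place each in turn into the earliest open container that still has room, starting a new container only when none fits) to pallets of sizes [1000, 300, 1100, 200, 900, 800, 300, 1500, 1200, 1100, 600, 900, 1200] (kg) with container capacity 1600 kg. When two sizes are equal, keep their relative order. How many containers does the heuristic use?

9

Sorted descending: 1500, 1200, 1200, 1100, 1100, 1000, 900, 900, 800, 600, 300, 300, 200.
  1500 → container 1 (new)  [load 1500/1600]
  1200 → container 2 (new)  [load 1200/1600]
  1200 → container 3 (new)  [load 1200/1600]
  1100 → container 4 (new)  [load 1100/1600]
  1100 → container 5 (new)  [load 1100/1600]
  1000 → container 6 (new)  [load 1000/1600]
  900 → container 7 (new)  [load 900/1600]
  900 → container 8 (new)  [load 900/1600]
  800 → container 9 (new)  [load 800/1600]
  600 → container 6  [load 1600/1600]
  300 → container 2  [load 1500/1600]
  300 → container 3  [load 1500/1600]
  200 → container 4  [load 1300/1600]
9 containers opened.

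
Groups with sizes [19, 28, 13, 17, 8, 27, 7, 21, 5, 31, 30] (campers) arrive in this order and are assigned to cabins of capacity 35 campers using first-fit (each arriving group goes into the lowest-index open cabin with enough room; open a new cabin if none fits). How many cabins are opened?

7

  19 → cabin 1 (new)  [load 19/35]
  28 → cabin 2 (new)  [load 28/35]
  13 → cabin 1  [load 32/35]
  17 → cabin 3 (new)  [load 17/35]
  8 → cabin 3  [load 25/35]
  27 → cabin 4 (new)  [load 27/35]
  7 → cabin 2  [load 35/35]
  21 → cabin 5 (new)  [load 21/35]
  5 → cabin 3  [load 30/35]
  31 → cabin 6 (new)  [load 31/35]
  30 → cabin 7 (new)  [load 30/35]
7 cabins opened.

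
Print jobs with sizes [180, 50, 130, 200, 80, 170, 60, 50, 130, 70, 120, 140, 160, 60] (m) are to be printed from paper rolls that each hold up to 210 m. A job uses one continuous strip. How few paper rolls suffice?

Total = 200 + 180 + 170 + 160 + 140 + 130 + 130 + 120 + 80 + 70 + 60 + 60 + 50 + 50 = 1600 m.
Lower bound: ⌈1600/210⌉ = 8 paper rolls.
A packing using 9 paper rolls:
  roll 1: 200 = 200
  roll 2: 180 = 180
  roll 3: 170 = 170
  roll 4: 160 + 50 = 210
  roll 5: 140 + 70 = 210
  roll 6: 130 + 80 = 210
  roll 7: 130 + 60 = 190
  roll 8: 120 + 60 = 180
  roll 9: 50 = 50
No arrangement into 8 paper rolls stays within capacity, so 9 is optimal.

9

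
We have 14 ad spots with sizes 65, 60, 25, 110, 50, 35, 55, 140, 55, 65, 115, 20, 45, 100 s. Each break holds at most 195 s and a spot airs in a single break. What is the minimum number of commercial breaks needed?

Total = 140 + 115 + 110 + 100 + 65 + 65 + 60 + 55 + 55 + 50 + 45 + 35 + 25 + 20 = 940 s.
Lower bound: ⌈940/195⌉ = 5 commercial breaks.
A packing using 5 commercial breaks:
  break 1: 140 + 55 = 195
  break 2: 115 + 65 = 180
  break 3: 110 + 65 + 20 = 195
  break 4: 100 + 60 + 35 = 195
  break 5: 55 + 50 + 45 + 25 = 175
This matches the lower bound, so 5 is optimal.

5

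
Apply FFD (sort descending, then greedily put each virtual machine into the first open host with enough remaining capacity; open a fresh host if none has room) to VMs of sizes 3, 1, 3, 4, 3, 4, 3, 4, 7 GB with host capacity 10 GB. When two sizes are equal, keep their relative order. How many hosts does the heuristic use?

4

Sorted descending: 7, 4, 4, 4, 3, 3, 3, 3, 1.
  7 → host 1 (new)  [load 7/10]
  4 → host 2 (new)  [load 4/10]
  4 → host 2  [load 8/10]
  4 → host 3 (new)  [load 4/10]
  3 → host 1  [load 10/10]
  3 → host 3  [load 7/10]
  3 → host 3  [load 10/10]
  3 → host 4 (new)  [load 3/10]
  1 → host 2  [load 9/10]
4 hosts opened.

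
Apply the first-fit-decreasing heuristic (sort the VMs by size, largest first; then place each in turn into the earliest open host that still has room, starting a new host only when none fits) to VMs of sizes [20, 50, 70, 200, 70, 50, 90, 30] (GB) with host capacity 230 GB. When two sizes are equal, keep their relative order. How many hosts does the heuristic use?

Sorted descending: 200, 90, 70, 70, 50, 50, 30, 20.
  200 → host 1 (new)  [load 200/230]
  90 → host 2 (new)  [load 90/230]
  70 → host 2  [load 160/230]
  70 → host 2  [load 230/230]
  50 → host 3 (new)  [load 50/230]
  50 → host 3  [load 100/230]
  30 → host 1  [load 230/230]
  20 → host 3  [load 120/230]
3 hosts opened.

3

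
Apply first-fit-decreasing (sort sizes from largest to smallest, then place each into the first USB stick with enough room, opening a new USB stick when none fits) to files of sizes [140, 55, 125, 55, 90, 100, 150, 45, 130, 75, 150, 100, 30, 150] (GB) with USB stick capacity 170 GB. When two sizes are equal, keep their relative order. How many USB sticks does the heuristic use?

Sorted descending: 150, 150, 150, 140, 130, 125, 100, 100, 90, 75, 55, 55, 45, 30.
  150 → USB stick 1 (new)  [load 150/170]
  150 → USB stick 2 (new)  [load 150/170]
  150 → USB stick 3 (new)  [load 150/170]
  140 → USB stick 4 (new)  [load 140/170]
  130 → USB stick 5 (new)  [load 130/170]
  125 → USB stick 6 (new)  [load 125/170]
  100 → USB stick 7 (new)  [load 100/170]
  100 → USB stick 8 (new)  [load 100/170]
  90 → USB stick 9 (new)  [load 90/170]
  75 → USB stick 9  [load 165/170]
  55 → USB stick 7  [load 155/170]
  55 → USB stick 8  [load 155/170]
  45 → USB stick 6  [load 170/170]
  30 → USB stick 4  [load 170/170]
9 USB sticks opened.

9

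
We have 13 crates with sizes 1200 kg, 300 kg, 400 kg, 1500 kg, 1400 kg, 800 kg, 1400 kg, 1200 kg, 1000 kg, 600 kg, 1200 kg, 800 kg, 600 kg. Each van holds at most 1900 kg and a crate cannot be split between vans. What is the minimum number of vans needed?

8

Total = 1500 + 1400 + 1400 + 1200 + 1200 + 1200 + 1000 + 800 + 800 + 600 + 600 + 400 + 300 = 12400 kg.
Lower bound: ⌈12400/1900⌉ = 7 vans.
A packing using 8 vans:
  van 1: 1500 + 400 = 1900
  van 2: 1400 + 300 = 1700
  van 3: 1400 = 1400
  van 4: 1200 + 600 = 1800
  van 5: 1200 + 600 = 1800
  van 6: 1200 = 1200
  van 7: 1000 + 800 = 1800
  van 8: 800 = 800
No arrangement into 7 vans stays within capacity, so 8 is optimal.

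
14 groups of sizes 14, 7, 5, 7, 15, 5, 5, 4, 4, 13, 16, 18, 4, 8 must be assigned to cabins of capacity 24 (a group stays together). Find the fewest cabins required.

6

Total = 18 + 16 + 15 + 14 + 13 + 8 + 7 + 7 + 5 + 5 + 5 + 4 + 4 + 4 = 125.
Lower bound: ⌈125/24⌉ = 6 cabins.
A packing using 6 cabins:
  cabin 1: 18 + 5 = 23
  cabin 2: 16 + 8 = 24
  cabin 3: 15 + 7 = 22
  cabin 4: 14 + 7 = 21
  cabin 5: 13 + 5 + 5 = 23
  cabin 6: 4 + 4 + 4 = 12
This matches the lower bound, so 6 is optimal.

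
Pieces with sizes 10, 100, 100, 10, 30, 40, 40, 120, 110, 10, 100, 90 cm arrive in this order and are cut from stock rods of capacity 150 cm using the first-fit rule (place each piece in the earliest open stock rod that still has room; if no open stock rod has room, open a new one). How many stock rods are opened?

  10 → stock rod 1 (new)  [load 10/150]
  100 → stock rod 1  [load 110/150]
  100 → stock rod 2 (new)  [load 100/150]
  10 → stock rod 1  [load 120/150]
  30 → stock rod 1  [load 150/150]
  40 → stock rod 2  [load 140/150]
  40 → stock rod 3 (new)  [load 40/150]
  120 → stock rod 4 (new)  [load 120/150]
  110 → stock rod 3  [load 150/150]
  10 → stock rod 2  [load 150/150]
  100 → stock rod 5 (new)  [load 100/150]
  90 → stock rod 6 (new)  [load 90/150]
6 stock rods opened.

6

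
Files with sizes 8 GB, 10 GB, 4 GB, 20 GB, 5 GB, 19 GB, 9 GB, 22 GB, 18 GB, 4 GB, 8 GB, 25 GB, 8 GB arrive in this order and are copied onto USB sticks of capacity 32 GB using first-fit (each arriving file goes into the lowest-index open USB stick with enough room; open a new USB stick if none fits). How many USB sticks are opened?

6

  8 → USB stick 1 (new)  [load 8/32]
  10 → USB stick 1  [load 18/32]
  4 → USB stick 1  [load 22/32]
  20 → USB stick 2 (new)  [load 20/32]
  5 → USB stick 1  [load 27/32]
  19 → USB stick 3 (new)  [load 19/32]
  9 → USB stick 2  [load 29/32]
  22 → USB stick 4 (new)  [load 22/32]
  18 → USB stick 5 (new)  [load 18/32]
  4 → USB stick 1  [load 31/32]
  8 → USB stick 3  [load 27/32]
  25 → USB stick 6 (new)  [load 25/32]
  8 → USB stick 4  [load 30/32]
6 USB sticks opened.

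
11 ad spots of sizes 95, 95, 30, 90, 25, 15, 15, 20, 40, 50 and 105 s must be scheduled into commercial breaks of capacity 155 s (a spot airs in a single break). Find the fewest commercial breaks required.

Total = 105 + 95 + 95 + 90 + 50 + 40 + 30 + 25 + 20 + 15 + 15 = 580 s.
Lower bound: ⌈580/155⌉ = 4 commercial breaks.
A packing using 4 commercial breaks:
  break 1: 105 + 50 = 155
  break 2: 95 + 40 + 20 = 155
  break 3: 95 + 30 + 25 = 150
  break 4: 90 + 15 + 15 = 120
This matches the lower bound, so 4 is optimal.

4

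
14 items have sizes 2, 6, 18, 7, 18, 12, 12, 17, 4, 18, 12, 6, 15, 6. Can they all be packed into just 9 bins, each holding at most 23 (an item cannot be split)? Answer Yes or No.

Yes

A valid assignment using 8 bins:
  bin 1: 18 + 4 = 22
  bin 2: 18 + 2 = 20
  bin 3: 18 = 18
  bin 4: 17 + 6 = 23
  bin 5: 15 + 7 = 22
  bin 6: 12 + 6 = 18
  bin 7: 12 + 6 = 18
  bin 8: 12 = 12
That uses only 8 ≤ 9, so 9 bins are enough.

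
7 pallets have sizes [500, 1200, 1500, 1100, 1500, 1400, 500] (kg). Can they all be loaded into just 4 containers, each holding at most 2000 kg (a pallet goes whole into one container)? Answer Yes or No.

No

Total = 7700 kg; ⌈7700/2000⌉ = 4.
5 pallets each exceed half the capacity and cannot share a container, forcing at least 5 containers.
At least 5 containers are required, but only 4 are allowed.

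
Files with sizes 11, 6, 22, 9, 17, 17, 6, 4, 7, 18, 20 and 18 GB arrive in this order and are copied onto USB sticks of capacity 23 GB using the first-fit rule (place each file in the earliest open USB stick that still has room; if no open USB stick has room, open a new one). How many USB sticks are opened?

8

  11 → USB stick 1 (new)  [load 11/23]
  6 → USB stick 1  [load 17/23]
  22 → USB stick 2 (new)  [load 22/23]
  9 → USB stick 3 (new)  [load 9/23]
  17 → USB stick 4 (new)  [load 17/23]
  17 → USB stick 5 (new)  [load 17/23]
  6 → USB stick 1  [load 23/23]
  4 → USB stick 3  [load 13/23]
  7 → USB stick 3  [load 20/23]
  18 → USB stick 6 (new)  [load 18/23]
  20 → USB stick 7 (new)  [load 20/23]
  18 → USB stick 8 (new)  [load 18/23]
8 USB sticks opened.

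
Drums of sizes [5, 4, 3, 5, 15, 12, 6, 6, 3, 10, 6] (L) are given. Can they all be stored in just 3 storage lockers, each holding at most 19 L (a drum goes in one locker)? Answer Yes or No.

No

Total = 75 L; ⌈75/19⌉ = 4.
At least 4 storage lockers are required, but only 3 are allowed.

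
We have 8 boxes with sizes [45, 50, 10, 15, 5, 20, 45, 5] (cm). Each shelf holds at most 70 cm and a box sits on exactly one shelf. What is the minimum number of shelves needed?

Total = 50 + 45 + 45 + 20 + 15 + 10 + 5 + 5 = 195 cm.
Lower bound: ⌈195/70⌉ = 3 shelves.
A packing using 3 shelves:
  shelf 1: 50 + 20 = 70
  shelf 2: 45 + 15 + 10 = 70
  shelf 3: 45 + 5 + 5 = 55
This matches the lower bound, so 3 is optimal.

3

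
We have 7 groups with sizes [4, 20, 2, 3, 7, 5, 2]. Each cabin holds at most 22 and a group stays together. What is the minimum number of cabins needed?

Total = 20 + 7 + 5 + 4 + 3 + 2 + 2 = 43.
Lower bound: ⌈43/22⌉ = 2 cabins.
A packing using 2 cabins:
  cabin 1: 20 + 2 = 22
  cabin 2: 7 + 5 + 4 + 3 + 2 = 21
This matches the lower bound, so 2 is optimal.

2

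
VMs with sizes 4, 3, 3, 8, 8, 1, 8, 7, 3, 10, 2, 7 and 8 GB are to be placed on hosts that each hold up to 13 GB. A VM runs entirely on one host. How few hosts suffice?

Total = 10 + 8 + 8 + 8 + 8 + 7 + 7 + 4 + 3 + 3 + 3 + 2 + 1 = 72 GB.
Lower bound: ⌈72/13⌉ = 6 hosts.
Also, 7 VMs each exceed 13/2 GB, and no two of those can share a host, so at least 7 hosts are needed.
A packing using 7 hosts:
  host 1: 10 + 3 = 13
  host 2: 8 + 4 + 1 = 13
  host 3: 8 + 3 + 2 = 13
  host 4: 8 + 3 = 11
  host 5: 8 = 8
  host 6: 7 = 7
  host 7: 7 = 7
This matches the lower bound, so 7 is optimal.

7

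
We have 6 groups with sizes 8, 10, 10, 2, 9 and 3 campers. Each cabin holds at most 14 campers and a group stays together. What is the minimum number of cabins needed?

Total = 10 + 10 + 9 + 8 + 3 + 2 = 42 campers.
Lower bound: ⌈42/14⌉ = 3 cabins.
Also, 4 groups each exceed 7 campers, and no two of those can share a cabin, so at least 4 cabins are needed.
A packing using 4 cabins:
  cabin 1: 10 + 3 = 13
  cabin 2: 10 + 2 = 12
  cabin 3: 9 = 9
  cabin 4: 8 = 8
This matches the lower bound, so 4 is optimal.

4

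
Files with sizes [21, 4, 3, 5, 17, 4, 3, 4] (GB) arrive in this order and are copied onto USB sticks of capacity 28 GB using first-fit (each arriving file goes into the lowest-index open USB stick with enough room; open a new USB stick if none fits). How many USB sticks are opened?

  21 → USB stick 1 (new)  [load 21/28]
  4 → USB stick 1  [load 25/28]
  3 → USB stick 1  [load 28/28]
  5 → USB stick 2 (new)  [load 5/28]
  17 → USB stick 2  [load 22/28]
  4 → USB stick 2  [load 26/28]
  3 → USB stick 3 (new)  [load 3/28]
  4 → USB stick 3  [load 7/28]
3 USB sticks opened.

3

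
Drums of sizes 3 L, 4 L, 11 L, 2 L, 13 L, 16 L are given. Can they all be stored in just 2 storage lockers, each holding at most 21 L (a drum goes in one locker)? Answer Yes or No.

No

Total = 49 L; ⌈49/21⌉ = 3.
At least 3 storage lockers are required, but only 2 are allowed.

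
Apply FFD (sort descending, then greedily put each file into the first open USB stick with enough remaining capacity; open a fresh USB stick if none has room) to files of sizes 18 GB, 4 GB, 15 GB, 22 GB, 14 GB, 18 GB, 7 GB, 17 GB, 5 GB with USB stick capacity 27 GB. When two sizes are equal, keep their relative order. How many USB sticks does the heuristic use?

6

Sorted descending: 22, 18, 18, 17, 15, 14, 7, 5, 4.
  22 → USB stick 1 (new)  [load 22/27]
  18 → USB stick 2 (new)  [load 18/27]
  18 → USB stick 3 (new)  [load 18/27]
  17 → USB stick 4 (new)  [load 17/27]
  15 → USB stick 5 (new)  [load 15/27]
  14 → USB stick 6 (new)  [load 14/27]
  7 → USB stick 2  [load 25/27]
  5 → USB stick 1  [load 27/27]
  4 → USB stick 3  [load 22/27]
6 USB sticks opened.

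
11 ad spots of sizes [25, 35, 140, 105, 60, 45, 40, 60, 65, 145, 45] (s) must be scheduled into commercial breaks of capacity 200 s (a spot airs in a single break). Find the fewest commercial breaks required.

Total = 145 + 140 + 105 + 65 + 60 + 60 + 45 + 45 + 40 + 35 + 25 = 765 s.
Lower bound: ⌈765/200⌉ = 4 commercial breaks.
A packing using 4 commercial breaks:
  break 1: 145 + 45 = 190
  break 2: 140 + 60 = 200
  break 3: 105 + 65 + 25 = 195
  break 4: 60 + 45 + 40 + 35 = 180
This matches the lower bound, so 4 is optimal.

4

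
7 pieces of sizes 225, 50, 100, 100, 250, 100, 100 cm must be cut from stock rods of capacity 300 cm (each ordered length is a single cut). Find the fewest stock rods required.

Total = 250 + 225 + 100 + 100 + 100 + 100 + 50 = 925 cm.
Lower bound: ⌈925/300⌉ = 4 stock rods.
A packing using 4 stock rods:
  stock rod 1: 250 + 50 = 300
  stock rod 2: 225 = 225
  stock rod 3: 100 + 100 + 100 = 300
  stock rod 4: 100 = 100
This matches the lower bound, so 4 is optimal.

4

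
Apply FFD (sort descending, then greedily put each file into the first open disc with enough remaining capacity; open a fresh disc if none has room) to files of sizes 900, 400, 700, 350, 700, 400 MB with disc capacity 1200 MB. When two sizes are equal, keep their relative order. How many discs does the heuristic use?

4

Sorted descending: 900, 700, 700, 400, 400, 350.
  900 → disc 1 (new)  [load 900/1200]
  700 → disc 2 (new)  [load 700/1200]
  700 → disc 3 (new)  [load 700/1200]
  400 → disc 2  [load 1100/1200]
  400 → disc 3  [load 1100/1200]
  350 → disc 4 (new)  [load 350/1200]
4 discs opened.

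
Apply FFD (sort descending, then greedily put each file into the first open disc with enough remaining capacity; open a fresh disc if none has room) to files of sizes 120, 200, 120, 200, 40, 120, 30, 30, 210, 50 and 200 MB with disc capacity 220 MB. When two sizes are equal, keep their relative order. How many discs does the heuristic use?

7

Sorted descending: 210, 200, 200, 200, 120, 120, 120, 50, 40, 30, 30.
  210 → disc 1 (new)  [load 210/220]
  200 → disc 2 (new)  [load 200/220]
  200 → disc 3 (new)  [load 200/220]
  200 → disc 4 (new)  [load 200/220]
  120 → disc 5 (new)  [load 120/220]
  120 → disc 6 (new)  [load 120/220]
  120 → disc 7 (new)  [load 120/220]
  50 → disc 5  [load 170/220]
  40 → disc 5  [load 210/220]
  30 → disc 6  [load 150/220]
  30 → disc 6  [load 180/220]
7 discs opened.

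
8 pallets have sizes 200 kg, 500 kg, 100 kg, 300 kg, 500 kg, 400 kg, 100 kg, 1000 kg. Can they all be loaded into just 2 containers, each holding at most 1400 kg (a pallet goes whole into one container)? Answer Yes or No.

Total = 3100 kg; ⌈3100/1400⌉ = 3.
At least 3 containers are required, but only 2 are allowed.

No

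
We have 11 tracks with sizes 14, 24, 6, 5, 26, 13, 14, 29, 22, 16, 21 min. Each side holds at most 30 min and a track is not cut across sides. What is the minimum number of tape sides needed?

7

Total = 29 + 26 + 24 + 22 + 21 + 16 + 14 + 14 + 13 + 6 + 5 = 190 min.
Lower bound: ⌈190/30⌉ = 7 tape sides.
A packing using 7 tape sides:
  side 1: 29 = 29
  side 2: 26 = 26
  side 3: 24 + 6 = 30
  side 4: 22 + 5 = 27
  side 5: 21 = 21
  side 6: 16 + 14 = 30
  side 7: 14 + 13 = 27
This matches the lower bound, so 7 is optimal.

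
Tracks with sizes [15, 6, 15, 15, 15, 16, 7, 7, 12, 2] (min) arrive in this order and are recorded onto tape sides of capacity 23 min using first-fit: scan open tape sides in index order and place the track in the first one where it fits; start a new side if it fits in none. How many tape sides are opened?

6

  15 → side 1 (new)  [load 15/23]
  6 → side 1  [load 21/23]
  15 → side 2 (new)  [load 15/23]
  15 → side 3 (new)  [load 15/23]
  15 → side 4 (new)  [load 15/23]
  16 → side 5 (new)  [load 16/23]
  7 → side 2  [load 22/23]
  7 → side 3  [load 22/23]
  12 → side 6 (new)  [load 12/23]
  2 → side 1  [load 23/23]
6 tape sides opened.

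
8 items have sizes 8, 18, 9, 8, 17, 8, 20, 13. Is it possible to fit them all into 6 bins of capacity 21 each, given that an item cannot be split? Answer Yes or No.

A valid assignment using 6 bins:
  bin 1: 20 = 20
  bin 2: 18 = 18
  bin 3: 17 = 17
  bin 4: 13 + 8 = 21
  bin 5: 9 + 8 = 17
  bin 6: 8 = 8
Every load is within 21, so 6 bins suffice.

Yes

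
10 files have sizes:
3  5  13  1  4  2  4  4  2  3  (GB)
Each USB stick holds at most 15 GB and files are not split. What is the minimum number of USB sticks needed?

Total = 13 + 5 + 4 + 4 + 4 + 3 + 3 + 2 + 2 + 1 = 41 GB.
Lower bound: ⌈41/15⌉ = 3 USB sticks.
A packing using 3 USB sticks:
  USB stick 1: 13 + 2 = 15
  USB stick 2: 5 + 4 + 4 + 2 = 15
  USB stick 3: 4 + 3 + 3 + 1 = 11
This matches the lower bound, so 3 is optimal.

3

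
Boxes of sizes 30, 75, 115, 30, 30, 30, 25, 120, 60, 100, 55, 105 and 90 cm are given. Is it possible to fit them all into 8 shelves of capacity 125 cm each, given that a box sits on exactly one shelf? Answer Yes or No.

Yes

A valid assignment using 8 shelves:
  shelf 1: 120 = 120
  shelf 2: 115 = 115
  shelf 3: 105 = 105
  shelf 4: 100 + 25 = 125
  shelf 5: 90 + 30 = 120
  shelf 6: 75 + 30 = 105
  shelf 7: 60 + 55 = 115
  shelf 8: 30 + 30 = 60
Every load is within 125 cm, so 8 shelves suffice.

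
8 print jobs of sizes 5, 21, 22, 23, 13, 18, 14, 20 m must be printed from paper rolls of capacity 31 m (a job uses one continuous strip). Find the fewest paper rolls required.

6

Total = 23 + 22 + 21 + 20 + 18 + 14 + 13 + 5 = 136 m.
Lower bound: ⌈136/31⌉ = 5 paper rolls.
A packing using 6 paper rolls:
  roll 1: 23 + 5 = 28
  roll 2: 22 = 22
  roll 3: 21 = 21
  roll 4: 20 = 20
  roll 5: 18 + 13 = 31
  roll 6: 14 = 14
No arrangement into 5 paper rolls stays within capacity, so 6 is optimal.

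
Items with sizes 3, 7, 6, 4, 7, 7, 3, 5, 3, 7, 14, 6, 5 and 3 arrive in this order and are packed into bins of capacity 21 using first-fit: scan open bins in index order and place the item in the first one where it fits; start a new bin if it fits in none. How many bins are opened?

4

  3 → bin 1 (new)  [load 3/21]
  7 → bin 1  [load 10/21]
  6 → bin 1  [load 16/21]
  4 → bin 1  [load 20/21]
  7 → bin 2 (new)  [load 7/21]
  7 → bin 2  [load 14/21]
  3 → bin 2  [load 17/21]
  5 → bin 3 (new)  [load 5/21]
  3 → bin 2  [load 20/21]
  7 → bin 3  [load 12/21]
  14 → bin 4 (new)  [load 14/21]
  6 → bin 3  [load 18/21]
  5 → bin 4  [load 19/21]
  3 → bin 3  [load 21/21]
4 bins opened.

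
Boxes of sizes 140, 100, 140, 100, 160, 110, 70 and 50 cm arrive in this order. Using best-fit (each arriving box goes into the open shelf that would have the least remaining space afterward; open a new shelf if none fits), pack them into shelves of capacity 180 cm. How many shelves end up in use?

  140 → shelf 1 (new)  [load 140/180]
  100 → shelf 2 (new)  [load 100/180]
  140 → shelf 3 (new)  [load 140/180]
  100 → shelf 4 (new)  [load 100/180]
  160 → shelf 5 (new)  [load 160/180]
  110 → shelf 6 (new)  [load 110/180]
  70 → shelf 6  [load 180/180]
  50 → shelf 2  [load 150/180]
6 shelves opened.

6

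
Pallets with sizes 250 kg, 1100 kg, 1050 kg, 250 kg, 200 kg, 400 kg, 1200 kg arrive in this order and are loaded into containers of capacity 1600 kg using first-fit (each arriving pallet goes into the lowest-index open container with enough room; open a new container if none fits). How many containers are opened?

3

  250 → container 1 (new)  [load 250/1600]
  1100 → container 1  [load 1350/1600]
  1050 → container 2 (new)  [load 1050/1600]
  250 → container 1  [load 1600/1600]
  200 → container 2  [load 1250/1600]
  400 → container 3 (new)  [load 400/1600]
  1200 → container 3  [load 1600/1600]
3 containers opened.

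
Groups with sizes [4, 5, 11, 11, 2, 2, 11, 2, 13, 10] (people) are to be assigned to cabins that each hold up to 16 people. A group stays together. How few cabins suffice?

5

Total = 13 + 11 + 11 + 11 + 10 + 5 + 4 + 2 + 2 + 2 = 71 people.
Lower bound: ⌈71/16⌉ = 5 cabins.
A packing using 5 cabins:
  cabin 1: 13 + 2 = 15
  cabin 2: 11 + 5 = 16
  cabin 3: 11 + 4 = 15
  cabin 4: 11 + 2 + 2 = 15
  cabin 5: 10 = 10
This matches the lower bound, so 5 is optimal.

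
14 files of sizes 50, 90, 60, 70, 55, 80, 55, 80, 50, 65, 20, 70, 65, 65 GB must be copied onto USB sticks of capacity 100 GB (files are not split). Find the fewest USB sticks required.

12

Total = 90 + 80 + 80 + 70 + 70 + 65 + 65 + 65 + 60 + 55 + 55 + 50 + 50 + 20 = 875 GB.
Lower bound: ⌈875/100⌉ = 9 USB sticks.
Also, 11 files each exceed 50 GB, and no two of those can share a USB stick, so at least 11 USB sticks are needed.
A packing using 12 USB sticks:
  USB stick 1: 90 = 90
  USB stick 2: 80 + 20 = 100
  USB stick 3: 80 = 80
  USB stick 4: 70 = 70
  USB stick 5: 70 = 70
  USB stick 6: 65 = 65
  USB stick 7: 65 = 65
  USB stick 8: 65 = 65
  USB stick 9: 60 = 60
  USB stick 10: 55 = 55
  USB stick 11: 55 = 55
  USB stick 12: 50 + 50 = 100
No arrangement into 11 USB sticks stays within capacity, so 12 is optimal.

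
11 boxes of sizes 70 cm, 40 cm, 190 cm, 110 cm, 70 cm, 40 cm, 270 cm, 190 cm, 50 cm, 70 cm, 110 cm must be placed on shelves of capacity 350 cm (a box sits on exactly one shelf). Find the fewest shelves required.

Total = 270 + 190 + 190 + 110 + 110 + 70 + 70 + 70 + 50 + 40 + 40 = 1210 cm.
Lower bound: ⌈1210/350⌉ = 4 shelves.
A packing using 4 shelves:
  shelf 1: 270 + 70 = 340
  shelf 2: 190 + 110 + 50 = 350
  shelf 3: 190 + 110 + 40 = 340
  shelf 4: 70 + 70 + 40 = 180
This matches the lower bound, so 4 is optimal.

4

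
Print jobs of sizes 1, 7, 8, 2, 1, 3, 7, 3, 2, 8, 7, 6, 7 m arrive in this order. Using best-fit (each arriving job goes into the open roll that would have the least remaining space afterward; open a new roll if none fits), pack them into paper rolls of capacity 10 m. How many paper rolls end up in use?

8

  1 → roll 1 (new)  [load 1/10]
  7 → roll 1  [load 8/10]
  8 → roll 2 (new)  [load 8/10]
  2 → roll 1  [load 10/10]
  1 → roll 2  [load 9/10]
  3 → roll 3 (new)  [load 3/10]
  7 → roll 3  [load 10/10]
  3 → roll 4 (new)  [load 3/10]
  2 → roll 4  [load 5/10]
  8 → roll 5 (new)  [load 8/10]
  7 → roll 6 (new)  [load 7/10]
  6 → roll 7 (new)  [load 6/10]
  7 → roll 8 (new)  [load 7/10]
8 paper rolls opened.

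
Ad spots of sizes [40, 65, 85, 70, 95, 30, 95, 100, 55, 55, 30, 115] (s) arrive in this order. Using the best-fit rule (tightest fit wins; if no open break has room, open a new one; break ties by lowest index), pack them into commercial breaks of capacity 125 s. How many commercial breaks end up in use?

  40 → break 1 (new)  [load 40/125]
  65 → break 1  [load 105/125]
  85 → break 2 (new)  [load 85/125]
  70 → break 3 (new)  [load 70/125]
  95 → break 4 (new)  [load 95/125]
  30 → break 4  [load 125/125]
  95 → break 5 (new)  [load 95/125]
  100 → break 6 (new)  [load 100/125]
  55 → break 3  [load 125/125]
  55 → break 7 (new)  [load 55/125]
  30 → break 5  [load 125/125]
  115 → break 8 (new)  [load 115/125]
8 commercial breaks opened.

8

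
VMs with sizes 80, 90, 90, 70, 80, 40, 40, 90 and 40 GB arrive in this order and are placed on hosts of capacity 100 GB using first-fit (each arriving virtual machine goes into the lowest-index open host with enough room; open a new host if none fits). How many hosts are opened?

  80 → host 1 (new)  [load 80/100]
  90 → host 2 (new)  [load 90/100]
  90 → host 3 (new)  [load 90/100]
  70 → host 4 (new)  [load 70/100]
  80 → host 5 (new)  [load 80/100]
  40 → host 6 (new)  [load 40/100]
  40 → host 6  [load 80/100]
  90 → host 7 (new)  [load 90/100]
  40 → host 8 (new)  [load 40/100]
8 hosts opened.

8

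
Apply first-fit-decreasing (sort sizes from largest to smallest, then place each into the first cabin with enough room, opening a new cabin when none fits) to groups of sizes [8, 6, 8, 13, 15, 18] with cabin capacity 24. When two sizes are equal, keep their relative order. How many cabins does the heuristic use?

3

Sorted descending: 18, 15, 13, 8, 8, 6.
  18 → cabin 1 (new)  [load 18/24]
  15 → cabin 2 (new)  [load 15/24]
  13 → cabin 3 (new)  [load 13/24]
  8 → cabin 2  [load 23/24]
  8 → cabin 3  [load 21/24]
  6 → cabin 1  [load 24/24]
3 cabins opened.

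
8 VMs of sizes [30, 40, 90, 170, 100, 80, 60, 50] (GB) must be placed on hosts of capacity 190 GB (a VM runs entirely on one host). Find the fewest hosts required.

4

Total = 170 + 100 + 90 + 80 + 60 + 50 + 40 + 30 = 620 GB.
Lower bound: ⌈620/190⌉ = 4 hosts.
A packing using 4 hosts:
  host 1: 170 = 170
  host 2: 100 + 90 = 190
  host 3: 80 + 60 + 50 = 190
  host 4: 40 + 30 = 70
This matches the lower bound, so 4 is optimal.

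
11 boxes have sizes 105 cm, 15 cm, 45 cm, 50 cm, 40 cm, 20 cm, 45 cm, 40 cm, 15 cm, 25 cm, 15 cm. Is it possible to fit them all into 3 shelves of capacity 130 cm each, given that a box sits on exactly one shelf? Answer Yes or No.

No

Total = 415 cm; ⌈415/130⌉ = 4.
At least 4 shelves are required, but only 3 are allowed.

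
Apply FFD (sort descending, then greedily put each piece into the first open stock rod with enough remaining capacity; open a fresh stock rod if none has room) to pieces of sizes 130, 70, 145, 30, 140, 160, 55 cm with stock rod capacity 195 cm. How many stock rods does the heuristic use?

5

Sorted descending: 160, 145, 140, 130, 70, 55, 30.
  160 → stock rod 1 (new)  [load 160/195]
  145 → stock rod 2 (new)  [load 145/195]
  140 → stock rod 3 (new)  [load 140/195]
  130 → stock rod 4 (new)  [load 130/195]
  70 → stock rod 5 (new)  [load 70/195]
  55 → stock rod 3  [load 195/195]
  30 → stock rod 1  [load 190/195]
5 stock rods opened.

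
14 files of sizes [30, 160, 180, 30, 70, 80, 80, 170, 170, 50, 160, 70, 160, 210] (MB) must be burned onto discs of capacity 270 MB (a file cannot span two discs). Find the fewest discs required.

Total = 210 + 180 + 170 + 170 + 160 + 160 + 160 + 80 + 80 + 70 + 70 + 50 + 30 + 30 = 1620 MB.
Lower bound: ⌈1620/270⌉ = 6 discs.
Also, 7 files each exceed 135 MB, and no two of those can share a disc, so at least 7 discs are needed.
A packing using 7 discs:
  disc 1: 210 + 50 = 260
  disc 2: 180 + 80 = 260
  disc 3: 170 + 80 = 250
  disc 4: 170 + 70 + 30 = 270
  disc 5: 160 + 70 + 30 = 260
  disc 6: 160 = 160
  disc 7: 160 = 160
This matches the lower bound, so 7 is optimal.

7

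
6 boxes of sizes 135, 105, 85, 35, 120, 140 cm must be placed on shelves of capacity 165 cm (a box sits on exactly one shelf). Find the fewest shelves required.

Total = 140 + 135 + 120 + 105 + 85 + 35 = 620 cm.
Lower bound: ⌈620/165⌉ = 4 shelves.
Also, 5 boxes each exceed 165/2 cm, and no two of those can share a shelf, so at least 5 shelves are needed.
A packing using 5 shelves:
  shelf 1: 140 = 140
  shelf 2: 135 = 135
  shelf 3: 120 + 35 = 155
  shelf 4: 105 = 105
  shelf 5: 85 = 85
This matches the lower bound, so 5 is optimal.

5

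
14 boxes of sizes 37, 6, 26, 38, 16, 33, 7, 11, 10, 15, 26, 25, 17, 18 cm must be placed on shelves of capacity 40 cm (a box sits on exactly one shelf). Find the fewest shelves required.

Total = 38 + 37 + 33 + 26 + 26 + 25 + 18 + 17 + 16 + 15 + 11 + 10 + 7 + 6 = 285 cm.
Lower bound: ⌈285/40⌉ = 8 shelves.
A packing using 8 shelves:
  shelf 1: 38 = 38
  shelf 2: 37 = 37
  shelf 3: 33 + 7 = 40
  shelf 4: 26 + 11 = 37
  shelf 5: 26 + 10 = 36
  shelf 6: 25 + 15 = 40
  shelf 7: 18 + 17 = 35
  shelf 8: 16 + 6 = 22
This matches the lower bound, so 8 is optimal.

8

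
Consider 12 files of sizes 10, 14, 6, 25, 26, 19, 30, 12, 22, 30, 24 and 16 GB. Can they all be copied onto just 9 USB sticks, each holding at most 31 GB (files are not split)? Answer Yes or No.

A valid assignment using 9 USB sticks:
  USB stick 1: 30 = 30
  USB stick 2: 30 = 30
  USB stick 3: 26 = 26
  USB stick 4: 25 + 6 = 31
  USB stick 5: 24 = 24
  USB stick 6: 22 = 22
  USB stick 7: 19 + 12 = 31
  USB stick 8: 16 + 14 = 30
  USB stick 9: 10 = 10
Every load is within 31 GB, so 9 USB sticks suffice.

Yes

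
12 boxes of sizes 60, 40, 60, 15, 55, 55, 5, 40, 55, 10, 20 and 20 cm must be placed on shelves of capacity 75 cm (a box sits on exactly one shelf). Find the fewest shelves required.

7

Total = 60 + 60 + 55 + 55 + 55 + 40 + 40 + 20 + 20 + 15 + 10 + 5 = 435 cm.
Lower bound: ⌈435/75⌉ = 6 shelves.
Also, 7 boxes each exceed 75/2 cm, and no two of those can share a shelf, so at least 7 shelves are needed.
A packing using 7 shelves:
  shelf 1: 60 + 15 = 75
  shelf 2: 60 + 10 + 5 = 75
  shelf 3: 55 + 20 = 75
  shelf 4: 55 + 20 = 75
  shelf 5: 55 = 55
  shelf 6: 40 = 40
  shelf 7: 40 = 40
This matches the lower bound, so 7 is optimal.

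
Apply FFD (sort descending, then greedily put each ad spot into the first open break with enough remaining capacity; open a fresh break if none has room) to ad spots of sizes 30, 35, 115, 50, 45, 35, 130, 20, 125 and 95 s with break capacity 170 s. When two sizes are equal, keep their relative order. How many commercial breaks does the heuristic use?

Sorted descending: 130, 125, 115, 95, 50, 45, 35, 35, 30, 20.
  130 → break 1 (new)  [load 130/170]
  125 → break 2 (new)  [load 125/170]
  115 → break 3 (new)  [load 115/170]
  95 → break 4 (new)  [load 95/170]
  50 → break 3  [load 165/170]
  45 → break 2  [load 170/170]
  35 → break 1  [load 165/170]
  35 → break 4  [load 130/170]
  30 → break 4  [load 160/170]
  20 → break 5 (new)  [load 20/170]
5 commercial breaks opened.

5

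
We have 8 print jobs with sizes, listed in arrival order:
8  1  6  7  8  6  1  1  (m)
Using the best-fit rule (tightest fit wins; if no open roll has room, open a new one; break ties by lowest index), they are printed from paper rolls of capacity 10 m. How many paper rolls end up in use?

5

  8 → roll 1 (new)  [load 8/10]
  1 → roll 1  [load 9/10]
  6 → roll 2 (new)  [load 6/10]
  7 → roll 3 (new)  [load 7/10]
  8 → roll 4 (new)  [load 8/10]
  6 → roll 5 (new)  [load 6/10]
  1 → roll 1  [load 10/10]
  1 → roll 4  [load 9/10]
5 paper rolls opened.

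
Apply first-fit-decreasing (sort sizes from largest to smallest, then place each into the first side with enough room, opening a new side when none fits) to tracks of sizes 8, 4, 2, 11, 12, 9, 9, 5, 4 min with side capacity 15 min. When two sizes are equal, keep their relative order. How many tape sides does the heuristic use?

5

Sorted descending: 12, 11, 9, 9, 8, 5, 4, 4, 2.
  12 → side 1 (new)  [load 12/15]
  11 → side 2 (new)  [load 11/15]
  9 → side 3 (new)  [load 9/15]
  9 → side 4 (new)  [load 9/15]
  8 → side 5 (new)  [load 8/15]
  5 → side 3  [load 14/15]
  4 → side 2  [load 15/15]
  4 → side 4  [load 13/15]
  2 → side 1  [load 14/15]
5 tape sides opened.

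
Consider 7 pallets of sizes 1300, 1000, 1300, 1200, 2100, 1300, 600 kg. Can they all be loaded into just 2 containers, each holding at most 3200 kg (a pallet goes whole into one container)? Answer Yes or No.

Total = 8800 kg; ⌈8800/3200⌉ = 3.
At least 3 containers are required, but only 2 are allowed.

No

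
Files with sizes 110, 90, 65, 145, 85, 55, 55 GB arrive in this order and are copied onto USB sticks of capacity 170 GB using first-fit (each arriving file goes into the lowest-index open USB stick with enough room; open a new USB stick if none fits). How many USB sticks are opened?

  110 → USB stick 1 (new)  [load 110/170]
  90 → USB stick 2 (new)  [load 90/170]
  65 → USB stick 2  [load 155/170]
  145 → USB stick 3 (new)  [load 145/170]
  85 → USB stick 4 (new)  [load 85/170]
  55 → USB stick 1  [load 165/170]
  55 → USB stick 4  [load 140/170]
4 USB sticks opened.

4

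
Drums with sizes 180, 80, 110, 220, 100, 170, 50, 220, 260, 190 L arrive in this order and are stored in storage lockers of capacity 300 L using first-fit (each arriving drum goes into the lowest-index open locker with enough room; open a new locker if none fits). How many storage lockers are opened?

  180 → locker 1 (new)  [load 180/300]
  80 → locker 1  [load 260/300]
  110 → locker 2 (new)  [load 110/300]
  220 → locker 3 (new)  [load 220/300]
  100 → locker 2  [load 210/300]
  170 → locker 4 (new)  [load 170/300]
  50 → locker 2  [load 260/300]
  220 → locker 5 (new)  [load 220/300]
  260 → locker 6 (new)  [load 260/300]
  190 → locker 7 (new)  [load 190/300]
7 storage lockers opened.

7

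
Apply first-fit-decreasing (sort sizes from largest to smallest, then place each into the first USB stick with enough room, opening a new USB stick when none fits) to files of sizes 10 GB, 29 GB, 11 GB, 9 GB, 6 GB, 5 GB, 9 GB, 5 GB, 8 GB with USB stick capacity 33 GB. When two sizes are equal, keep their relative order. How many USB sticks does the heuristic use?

Sorted descending: 29, 11, 10, 9, 9, 8, 6, 5, 5.
  29 → USB stick 1 (new)  [load 29/33]
  11 → USB stick 2 (new)  [load 11/33]
  10 → USB stick 2  [load 21/33]
  9 → USB stick 2  [load 30/33]
  9 → USB stick 3 (new)  [load 9/33]
  8 → USB stick 3  [load 17/33]
  6 → USB stick 3  [load 23/33]
  5 → USB stick 3  [load 28/33]
  5 → USB stick 3  [load 33/33]
3 USB sticks opened.

3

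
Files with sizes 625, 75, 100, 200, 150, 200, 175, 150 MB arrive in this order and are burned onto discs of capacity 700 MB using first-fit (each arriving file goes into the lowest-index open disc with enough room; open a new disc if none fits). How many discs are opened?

3

  625 → disc 1 (new)  [load 625/700]
  75 → disc 1  [load 700/700]
  100 → disc 2 (new)  [load 100/700]
  200 → disc 2  [load 300/700]
  150 → disc 2  [load 450/700]
  200 → disc 2  [load 650/700]
  175 → disc 3 (new)  [load 175/700]
  150 → disc 3  [load 325/700]
3 discs opened.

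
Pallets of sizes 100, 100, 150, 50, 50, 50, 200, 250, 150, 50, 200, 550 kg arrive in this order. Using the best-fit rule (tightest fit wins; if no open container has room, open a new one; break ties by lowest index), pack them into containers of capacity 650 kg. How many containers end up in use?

4

  100 → container 1 (new)  [load 100/650]
  100 → container 1  [load 200/650]
  150 → container 1  [load 350/650]
  50 → container 1  [load 400/650]
  50 → container 1  [load 450/650]
  50 → container 1  [load 500/650]
  200 → container 2 (new)  [load 200/650]
  250 → container 2  [load 450/650]
  150 → container 1  [load 650/650]
  50 → container 2  [load 500/650]
  200 → container 3 (new)  [load 200/650]
  550 → container 4 (new)  [load 550/650]
4 containers opened.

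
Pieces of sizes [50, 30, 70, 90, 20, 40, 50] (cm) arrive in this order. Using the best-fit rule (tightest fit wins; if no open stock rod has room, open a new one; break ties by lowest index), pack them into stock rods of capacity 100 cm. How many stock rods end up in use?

4

  50 → stock rod 1 (new)  [load 50/100]
  30 → stock rod 1  [load 80/100]
  70 → stock rod 2 (new)  [load 70/100]
  90 → stock rod 3 (new)  [load 90/100]
  20 → stock rod 1  [load 100/100]
  40 → stock rod 4 (new)  [load 40/100]
  50 → stock rod 4  [load 90/100]
4 stock rods opened.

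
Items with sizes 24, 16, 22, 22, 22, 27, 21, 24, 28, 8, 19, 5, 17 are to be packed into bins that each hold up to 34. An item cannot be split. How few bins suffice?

Total = 28 + 27 + 24 + 24 + 22 + 22 + 22 + 21 + 19 + 17 + 16 + 8 + 5 = 255.
Lower bound: ⌈255/34⌉ = 8 bins.
Also, 9 items each exceed 17, and no two of those can share a bin, so at least 9 bins are needed.
A packing using 10 bins:
  bin 1: 28 + 5 = 33
  bin 2: 27 = 27
  bin 3: 24 + 8 = 32
  bin 4: 24 = 24
  bin 5: 22 = 22
  bin 6: 22 = 22
  bin 7: 22 = 22
  bin 8: 21 = 21
  bin 9: 19 = 19
  bin 10: 17 + 16 = 33
No arrangement into 9 bins stays within capacity, so 10 is optimal.

10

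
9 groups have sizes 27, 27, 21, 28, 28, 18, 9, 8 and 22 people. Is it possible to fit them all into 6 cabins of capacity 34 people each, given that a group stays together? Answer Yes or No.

Total = 188 people; ⌈188/34⌉ = 6.
7 groups each exceed half the capacity and cannot share a cabin, forcing at least 7 cabins.
At least 7 cabins are required, but only 6 are allowed.

No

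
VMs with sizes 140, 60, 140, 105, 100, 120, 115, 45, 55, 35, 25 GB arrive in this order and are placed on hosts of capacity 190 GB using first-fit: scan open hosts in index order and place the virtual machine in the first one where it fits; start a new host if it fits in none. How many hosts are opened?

  140 → host 1 (new)  [load 140/190]
  60 → host 2 (new)  [load 60/190]
  140 → host 3 (new)  [load 140/190]
  105 → host 2  [load 165/190]
  100 → host 4 (new)  [load 100/190]
  120 → host 5 (new)  [load 120/190]
  115 → host 6 (new)  [load 115/190]
  45 → host 1  [load 185/190]
  55 → host 4  [load 155/190]
  35 → host 3  [load 175/190]
  25 → host 2  [load 190/190]
6 hosts opened.

6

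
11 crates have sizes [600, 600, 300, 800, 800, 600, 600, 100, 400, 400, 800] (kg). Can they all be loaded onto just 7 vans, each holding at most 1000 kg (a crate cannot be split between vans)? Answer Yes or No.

Yes

A valid assignment using 7 vans:
  van 1: 800 + 100 = 900
  van 2: 800 = 800
  van 3: 800 = 800
  van 4: 600 + 400 = 1000
  van 5: 600 + 400 = 1000
  van 6: 600 + 300 = 900
  van 7: 600 = 600
Every load is within 1000 kg, so 7 vans suffice.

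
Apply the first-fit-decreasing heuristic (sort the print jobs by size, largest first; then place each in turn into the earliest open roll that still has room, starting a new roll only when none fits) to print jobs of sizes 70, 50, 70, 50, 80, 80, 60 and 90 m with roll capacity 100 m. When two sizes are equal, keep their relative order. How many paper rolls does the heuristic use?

Sorted descending: 90, 80, 80, 70, 70, 60, 50, 50.
  90 → roll 1 (new)  [load 90/100]
  80 → roll 2 (new)  [load 80/100]
  80 → roll 3 (new)  [load 80/100]
  70 → roll 4 (new)  [load 70/100]
  70 → roll 5 (new)  [load 70/100]
  60 → roll 6 (new)  [load 60/100]
  50 → roll 7 (new)  [load 50/100]
  50 → roll 7  [load 100/100]
7 paper rolls opened.

7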